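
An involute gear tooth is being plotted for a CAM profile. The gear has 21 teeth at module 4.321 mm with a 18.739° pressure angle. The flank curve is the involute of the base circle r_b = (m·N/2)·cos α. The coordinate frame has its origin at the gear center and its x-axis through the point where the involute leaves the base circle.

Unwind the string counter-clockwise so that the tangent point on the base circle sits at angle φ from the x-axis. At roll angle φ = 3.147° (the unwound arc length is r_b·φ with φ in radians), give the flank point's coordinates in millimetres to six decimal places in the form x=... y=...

pitch radius r_p = m·N/2 = 4.321·21/2 = 45.370500
base radius r_b = r_p·cos α = 45.370500·cos 18.739° = 42.965493
roll angle φ = 3.147° = 0.05492551 rad
x = r_b·(cos φ + φ·sin φ) = 42.965493·(0.99849197 + 0.05492551·0.05489790) = 43.030253
y = r_b·(sin φ − φ·cos φ) = 42.965493·(0.05489790 − 0.05492551·0.99849197) = 0.002372

x=43.030253 y=0.002372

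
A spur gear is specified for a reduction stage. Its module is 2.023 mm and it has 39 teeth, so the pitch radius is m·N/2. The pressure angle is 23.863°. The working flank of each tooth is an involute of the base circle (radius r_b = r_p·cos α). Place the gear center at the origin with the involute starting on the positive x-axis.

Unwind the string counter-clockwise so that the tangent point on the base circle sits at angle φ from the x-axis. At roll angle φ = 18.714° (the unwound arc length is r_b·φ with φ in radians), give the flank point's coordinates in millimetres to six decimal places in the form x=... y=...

x=37.949571 y=0.414564

pitch radius r_p = m·N/2 = 2.023·39/2 = 39.448500
base radius r_b = r_p·cos α = 39.448500·cos 23.863° = 36.076261
roll angle φ = 18.714° = 0.32662092 rad
x = r_b·(cos φ + φ·sin φ) = 36.076261·(0.94713191 + 0.32662092·0.32084443) = 37.949571
y = r_b·(sin φ − φ·cos φ) = 36.076261·(0.32084443 − 0.32662092·0.94713191) = 0.414564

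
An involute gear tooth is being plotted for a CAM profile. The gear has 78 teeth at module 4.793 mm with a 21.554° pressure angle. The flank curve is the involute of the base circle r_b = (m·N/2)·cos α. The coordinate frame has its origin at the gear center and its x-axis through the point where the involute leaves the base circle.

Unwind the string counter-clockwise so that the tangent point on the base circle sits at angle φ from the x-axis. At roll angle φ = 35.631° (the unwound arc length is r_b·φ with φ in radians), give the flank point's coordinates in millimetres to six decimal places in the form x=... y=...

x=204.292203 y=13.405836

pitch radius r_p = m·N/2 = 4.793·78/2 = 186.927000
base radius r_b = r_p·cos α = 186.927000·cos 21.554° = 173.855519
roll angle φ = 35.631° = 0.62187827 rad
x = r_b·(cos φ + φ·sin φ) = 173.855519·(0.81278568 + 0.62187827·0.58256281) = 204.292203
y = r_b·(sin φ − φ·cos φ) = 173.855519·(0.58256281 − 0.62187827·0.81278568) = 13.405836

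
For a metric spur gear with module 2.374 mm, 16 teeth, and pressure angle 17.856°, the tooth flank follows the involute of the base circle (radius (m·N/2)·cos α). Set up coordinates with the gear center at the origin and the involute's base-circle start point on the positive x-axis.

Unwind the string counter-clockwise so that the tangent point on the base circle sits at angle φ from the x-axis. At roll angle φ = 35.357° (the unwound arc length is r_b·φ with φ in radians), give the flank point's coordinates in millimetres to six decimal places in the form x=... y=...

pitch radius r_p = m·N/2 = 2.374·16/2 = 18.992000
base radius r_b = r_p·cos α = 18.992000·cos 17.856° = 18.077158
roll angle φ = 35.357° = 0.61709606 rad
x = r_b·(cos φ + φ·sin φ) = 18.077158·(0.81556231 + 0.61709606·0.57866926) = 21.198303
y = r_b·(sin φ − φ·cos φ) = 18.077158·(0.57866926 − 0.61709606·0.81556231) = 1.362818

x=21.198303 y=1.362818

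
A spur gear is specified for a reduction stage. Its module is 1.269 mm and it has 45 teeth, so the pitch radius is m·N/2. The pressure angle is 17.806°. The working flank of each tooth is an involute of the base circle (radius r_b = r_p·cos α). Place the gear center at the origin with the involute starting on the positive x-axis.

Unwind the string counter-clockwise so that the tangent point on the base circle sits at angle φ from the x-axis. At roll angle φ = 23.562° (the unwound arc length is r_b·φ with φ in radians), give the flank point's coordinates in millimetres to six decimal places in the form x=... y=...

pitch radius r_p = m·N/2 = 1.269·45/2 = 28.552500
base radius r_b = r_p·cos α = 28.552500·cos 17.806° = 27.184760
roll angle φ = 23.562° = 0.41123448 rad
x = r_b·(cos φ + φ·sin φ) = 27.184760·(0.91662805 + 0.41123448·0.39974119) = 29.387145
y = r_b·(sin φ − φ·cos φ) = 27.184760·(0.39974119 − 0.41123448·0.91662805) = 0.619599

x=29.387145 y=0.619599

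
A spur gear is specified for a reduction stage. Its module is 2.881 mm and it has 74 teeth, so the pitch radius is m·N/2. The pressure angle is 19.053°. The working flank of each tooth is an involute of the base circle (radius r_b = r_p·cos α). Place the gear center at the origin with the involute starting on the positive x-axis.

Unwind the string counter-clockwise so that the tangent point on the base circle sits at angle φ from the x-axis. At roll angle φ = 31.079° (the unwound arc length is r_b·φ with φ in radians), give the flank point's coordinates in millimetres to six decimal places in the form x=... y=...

x=114.507618 y=5.204224

pitch radius r_p = m·N/2 = 2.881·74/2 = 106.597000
base radius r_b = r_p·cos α = 106.597000·cos 19.053° = 100.757298
roll angle φ = 31.079° = 0.54243088 rad
x = r_b·(cos φ + φ·sin φ) = 100.757298·(0.85645635 + 0.54243088·0.51621946) = 114.507618
y = r_b·(sin φ − φ·cos φ) = 100.757298·(0.51621946 − 0.54243088·0.85645635) = 5.204224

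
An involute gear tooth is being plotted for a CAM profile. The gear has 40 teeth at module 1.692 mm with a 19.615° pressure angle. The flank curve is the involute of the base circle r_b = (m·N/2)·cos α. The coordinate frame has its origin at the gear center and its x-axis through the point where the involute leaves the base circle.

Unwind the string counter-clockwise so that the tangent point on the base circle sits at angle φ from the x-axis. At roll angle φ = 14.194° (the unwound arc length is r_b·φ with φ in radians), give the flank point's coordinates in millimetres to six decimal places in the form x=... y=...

pitch radius r_p = m·N/2 = 1.692·40/2 = 33.840000
base radius r_b = r_p·cos α = 33.840000·cos 19.615° = 31.876251
roll angle φ = 14.194° = 0.24773203 rad
x = r_b·(cos φ + φ·sin φ) = 31.876251·(0.96947103 + 0.24773203·0.24520586) = 32.839436
y = r_b·(sin φ − φ·cos φ) = 31.876251·(0.24520586 − 0.24773203·0.96947103) = 0.160555

x=32.839436 y=0.160555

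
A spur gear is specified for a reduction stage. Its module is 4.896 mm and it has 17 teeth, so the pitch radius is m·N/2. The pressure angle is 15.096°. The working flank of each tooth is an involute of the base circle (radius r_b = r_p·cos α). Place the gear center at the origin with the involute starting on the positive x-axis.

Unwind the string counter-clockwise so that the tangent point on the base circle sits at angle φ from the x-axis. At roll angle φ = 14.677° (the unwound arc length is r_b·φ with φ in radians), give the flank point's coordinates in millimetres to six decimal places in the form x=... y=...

x=41.476599 y=0.223655

pitch radius r_p = m·N/2 = 4.896·17/2 = 41.616000
base radius r_b = r_p·cos α = 41.616000·cos 15.096° = 40.179866
roll angle φ = 14.677° = 0.25616197 rad
x = r_b·(cos φ + φ·sin φ) = 40.179866·(0.96736954 + 0.25616197·0.25336964) = 41.476599
y = r_b·(sin φ − φ·cos φ) = 40.179866·(0.25336964 − 0.25616197·0.96736954) = 0.223655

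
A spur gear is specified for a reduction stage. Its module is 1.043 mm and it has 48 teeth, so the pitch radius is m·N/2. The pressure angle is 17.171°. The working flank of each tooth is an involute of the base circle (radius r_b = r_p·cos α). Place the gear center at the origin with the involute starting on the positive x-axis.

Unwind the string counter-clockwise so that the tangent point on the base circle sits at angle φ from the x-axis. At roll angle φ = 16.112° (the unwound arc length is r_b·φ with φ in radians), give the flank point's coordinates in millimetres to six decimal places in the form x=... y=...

pitch radius r_p = m·N/2 = 1.043·48/2 = 25.032000
base radius r_b = r_p·cos α = 25.032000·cos 17.171° = 23.916271
roll angle φ = 16.112° = 0.28120745 rad
x = r_b·(cos φ + φ·sin φ) = 23.916271·(0.96072105 + 0.28120745·0.27751587) = 24.843280
y = r_b·(sin φ − φ·cos φ) = 23.916271·(0.27751587 − 0.28120745·0.96072105) = 0.175879

x=24.843280 y=0.175879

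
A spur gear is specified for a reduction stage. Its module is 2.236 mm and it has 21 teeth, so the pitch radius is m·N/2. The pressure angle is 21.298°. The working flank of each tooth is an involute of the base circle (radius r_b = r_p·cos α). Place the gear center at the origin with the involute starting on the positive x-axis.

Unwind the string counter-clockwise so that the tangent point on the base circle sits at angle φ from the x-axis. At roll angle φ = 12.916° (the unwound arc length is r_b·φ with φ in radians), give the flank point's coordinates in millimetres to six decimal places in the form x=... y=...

x=22.423305 y=0.083105

pitch radius r_p = m·N/2 = 2.236·21/2 = 23.478000
base radius r_b = r_p·cos α = 23.478000·cos 21.298° = 21.874544
roll angle φ = 12.916° = 0.22542673 rad
x = r_b·(cos φ + φ·sin φ) = 21.874544·(0.97469881 + 0.22542673·0.22352231) = 22.423305
y = r_b·(sin φ − φ·cos φ) = 21.874544·(0.22352231 − 0.22542673·0.97469881) = 0.083105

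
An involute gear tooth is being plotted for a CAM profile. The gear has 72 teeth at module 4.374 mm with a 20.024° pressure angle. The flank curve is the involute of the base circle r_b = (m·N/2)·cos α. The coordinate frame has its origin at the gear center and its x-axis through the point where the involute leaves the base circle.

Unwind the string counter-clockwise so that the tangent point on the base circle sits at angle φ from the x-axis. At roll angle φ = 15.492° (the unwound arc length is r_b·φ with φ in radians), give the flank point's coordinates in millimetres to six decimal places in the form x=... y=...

x=153.254792 y=0.967733

pitch radius r_p = m·N/2 = 4.374·72/2 = 157.464000
base radius r_b = r_p·cos α = 157.464000·cos 20.024° = 147.945187
roll angle φ = 15.492° = 0.27038641 rad
x = r_b·(cos φ + φ·sin φ) = 147.945187·(0.96366776 + 0.27038641·0.26710383) = 153.254792
y = r_b·(sin φ − φ·cos φ) = 147.945187·(0.26710383 − 0.27038641·0.96366776) = 0.967733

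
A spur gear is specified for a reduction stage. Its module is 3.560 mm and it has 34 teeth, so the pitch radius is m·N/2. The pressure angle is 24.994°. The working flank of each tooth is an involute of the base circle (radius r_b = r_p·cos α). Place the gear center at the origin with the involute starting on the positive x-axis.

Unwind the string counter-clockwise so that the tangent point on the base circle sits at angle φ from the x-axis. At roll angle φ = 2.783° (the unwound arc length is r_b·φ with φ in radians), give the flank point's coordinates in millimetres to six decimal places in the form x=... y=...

pitch radius r_p = m·N/2 = 3.560·34/2 = 60.520000
base radius r_b = r_p·cos α = 60.520000·cos 24.994° = 54.852425
roll angle φ = 2.783° = 0.04857251 rad
x = r_b·(cos φ + φ·sin φ) = 54.852425·(0.99882059 + 0.04857251·0.04855342) = 54.917094
y = r_b·(sin φ − φ·cos φ) = 54.852425·(0.04855342 − 0.04857251·0.99882059) = 0.002095

x=54.917094 y=0.002095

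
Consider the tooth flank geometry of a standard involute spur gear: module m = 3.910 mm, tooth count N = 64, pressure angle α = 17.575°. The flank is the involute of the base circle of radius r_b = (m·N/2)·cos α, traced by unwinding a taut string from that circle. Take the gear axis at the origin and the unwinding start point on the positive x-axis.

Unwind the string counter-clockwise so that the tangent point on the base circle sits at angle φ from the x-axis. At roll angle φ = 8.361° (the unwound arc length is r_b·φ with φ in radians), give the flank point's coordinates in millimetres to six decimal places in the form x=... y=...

x=120.542971 y=0.123290

pitch radius r_p = m·N/2 = 3.910·64/2 = 125.120000
base radius r_b = r_p·cos α = 125.120000·cos 17.575° = 119.279713
roll angle φ = 8.361° = 0.14592698 rad
x = r_b·(cos φ + φ·sin φ) = 119.279713·(0.98937154 + 0.14592698·0.14540962) = 120.542971
y = r_b·(sin φ − φ·cos φ) = 119.279713·(0.14540962 − 0.14592698·0.98937154) = 0.123290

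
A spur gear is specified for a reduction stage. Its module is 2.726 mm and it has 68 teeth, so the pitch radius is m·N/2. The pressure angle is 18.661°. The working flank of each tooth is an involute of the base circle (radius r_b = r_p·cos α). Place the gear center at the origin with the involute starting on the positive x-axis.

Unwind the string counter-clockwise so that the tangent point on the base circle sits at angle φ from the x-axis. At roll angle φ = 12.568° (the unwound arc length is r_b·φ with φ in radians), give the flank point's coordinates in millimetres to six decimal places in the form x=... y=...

x=89.898656 y=0.307446

pitch radius r_p = m·N/2 = 2.726·68/2 = 92.684000
base radius r_b = r_p·cos α = 92.684000·cos 18.661° = 87.811444
roll angle φ = 12.568° = 0.21935298 rad
x = r_b·(cos φ + φ·sin φ) = 87.811444·(0.97603844 + 0.21935298·0.21759815) = 89.898656
y = r_b·(sin φ − φ·cos φ) = 87.811444·(0.21759815 − 0.21935298·0.97603844) = 0.307446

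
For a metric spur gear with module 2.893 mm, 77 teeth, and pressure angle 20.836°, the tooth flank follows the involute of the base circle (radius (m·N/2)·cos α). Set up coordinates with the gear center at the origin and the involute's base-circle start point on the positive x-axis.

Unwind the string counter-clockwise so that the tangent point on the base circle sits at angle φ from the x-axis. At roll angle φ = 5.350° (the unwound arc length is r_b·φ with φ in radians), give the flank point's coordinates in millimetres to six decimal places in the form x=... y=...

pitch radius r_p = m·N/2 = 2.893·77/2 = 111.380500
base radius r_b = r_p·cos α = 111.380500·cos 20.836° = 104.096479
roll angle φ = 5.350° = 0.09337511 rad
x = r_b·(cos φ + φ·sin φ) = 104.096479·(0.99564371 + 0.09337511·0.09323949) = 104.549295
y = r_b·(sin φ − φ·cos φ) = 104.096479·(0.09323949 − 0.09337511·0.99564371) = 0.028225

x=104.549295 y=0.028225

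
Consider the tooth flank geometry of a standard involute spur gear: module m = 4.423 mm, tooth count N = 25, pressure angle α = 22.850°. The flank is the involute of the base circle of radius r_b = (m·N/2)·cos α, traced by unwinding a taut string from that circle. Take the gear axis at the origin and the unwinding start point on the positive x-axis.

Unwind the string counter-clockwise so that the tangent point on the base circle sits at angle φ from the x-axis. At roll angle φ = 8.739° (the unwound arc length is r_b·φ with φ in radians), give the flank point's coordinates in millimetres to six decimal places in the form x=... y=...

pitch radius r_p = m·N/2 = 4.423·25/2 = 55.287500
base radius r_b = r_p·cos α = 55.287500·cos 22.850° = 50.948793
roll angle φ = 8.739° = 0.15252432 rad
x = r_b·(cos φ + φ·sin φ) = 50.948793·(0.98839070 + 0.15252432·0.15193363) = 51.537979
y = r_b·(sin φ − φ·cos φ) = 50.948793·(0.15193363 − 0.15252432·0.98839070) = 0.060120

x=51.537979 y=0.060120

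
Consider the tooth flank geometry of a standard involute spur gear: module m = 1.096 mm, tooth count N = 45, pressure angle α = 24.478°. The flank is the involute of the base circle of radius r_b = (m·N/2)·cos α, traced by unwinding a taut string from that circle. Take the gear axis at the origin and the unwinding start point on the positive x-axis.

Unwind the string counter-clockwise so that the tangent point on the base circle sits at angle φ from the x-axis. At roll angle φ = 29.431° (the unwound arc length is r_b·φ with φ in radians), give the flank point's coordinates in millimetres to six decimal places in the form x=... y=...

x=25.212021 y=0.987450

pitch radius r_p = m·N/2 = 1.096·45/2 = 24.660000
base radius r_b = r_p·cos α = 24.660000·cos 24.478° = 22.443570
roll angle φ = 29.431° = 0.51366785 rad
x = r_b·(cos φ + φ·sin φ) = 22.443570·(0.87094808 + 0.51366785·0.49137505) = 25.212021
y = r_b·(sin φ − φ·cos φ) = 22.443570·(0.49137505 − 0.51366785·0.87094808) = 0.987450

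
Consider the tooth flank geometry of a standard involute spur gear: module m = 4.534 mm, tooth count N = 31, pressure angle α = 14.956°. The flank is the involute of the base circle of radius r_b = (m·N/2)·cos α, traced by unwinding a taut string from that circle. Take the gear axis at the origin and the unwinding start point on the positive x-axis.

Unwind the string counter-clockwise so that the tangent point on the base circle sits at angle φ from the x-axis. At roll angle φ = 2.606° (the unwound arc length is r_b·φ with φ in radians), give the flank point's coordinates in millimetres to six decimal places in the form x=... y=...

pitch radius r_p = m·N/2 = 4.534·31/2 = 70.277000
base radius r_b = r_p·cos α = 70.277000·cos 14.956° = 67.896317
roll angle φ = 2.606° = 0.04548328 rad
x = r_b·(cos φ + φ·sin φ) = 67.896317·(0.99896581 + 0.04548328·0.04546760) = 67.966511
y = r_b·(sin φ − φ·cos φ) = 67.896317·(0.04546760 − 0.04548328·0.99896581) = 0.002129

x=67.966511 y=0.002129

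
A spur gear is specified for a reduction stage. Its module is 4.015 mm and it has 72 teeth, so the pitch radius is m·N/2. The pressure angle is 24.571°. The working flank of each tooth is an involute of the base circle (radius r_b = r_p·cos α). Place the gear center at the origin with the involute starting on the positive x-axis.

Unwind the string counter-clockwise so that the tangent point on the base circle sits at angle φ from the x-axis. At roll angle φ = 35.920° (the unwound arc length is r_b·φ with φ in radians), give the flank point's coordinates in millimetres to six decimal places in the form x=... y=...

pitch radius r_p = m·N/2 = 4.015·72/2 = 144.540000
base radius r_b = r_p·cos α = 144.540000·cos 24.571° = 131.451425
roll angle φ = 35.920° = 0.62692227 rad
x = r_b·(cos φ + φ·sin φ) = 131.451425·(0.80983691 + 0.62692227·0.58665508) = 154.800358
y = r_b·(sin φ − φ·cos φ) = 131.451425·(0.58665508 − 0.62692227·0.80983691) = 10.378128

x=154.800358 y=10.378128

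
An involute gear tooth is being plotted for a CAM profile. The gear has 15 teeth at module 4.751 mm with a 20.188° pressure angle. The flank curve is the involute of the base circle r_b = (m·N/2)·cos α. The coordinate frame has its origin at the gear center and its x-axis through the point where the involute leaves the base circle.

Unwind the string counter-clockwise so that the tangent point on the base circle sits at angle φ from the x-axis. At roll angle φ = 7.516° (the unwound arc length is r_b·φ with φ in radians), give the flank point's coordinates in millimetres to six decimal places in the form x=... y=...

pitch radius r_p = m·N/2 = 4.751·15/2 = 35.632500
base radius r_b = r_p·cos α = 35.632500·cos 20.188° = 33.443429
roll angle φ = 7.516° = 0.13117895 rad
x = r_b·(cos φ + φ·sin φ) = 33.443429·(0.99140837 + 0.13117895·0.13080305) = 33.729938
y = r_b·(sin φ − φ·cos φ) = 33.443429·(0.13080305 − 0.13117895·0.99140837) = 0.025121

x=33.729938 y=0.025121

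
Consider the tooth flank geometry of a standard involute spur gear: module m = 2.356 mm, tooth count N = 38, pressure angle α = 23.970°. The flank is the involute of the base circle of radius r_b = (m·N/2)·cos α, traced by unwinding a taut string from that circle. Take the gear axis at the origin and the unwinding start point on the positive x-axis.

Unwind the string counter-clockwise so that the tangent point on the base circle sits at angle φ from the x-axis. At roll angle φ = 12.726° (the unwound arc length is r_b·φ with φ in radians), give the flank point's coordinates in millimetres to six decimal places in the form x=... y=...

pitch radius r_p = m·N/2 = 2.356·38/2 = 44.764000
base radius r_b = r_p·cos α = 44.764000·cos 23.970° = 40.903477
roll angle φ = 12.726° = 0.22211060 rad
x = r_b·(cos φ + φ·sin φ) = 40.903477·(0.97543468 + 0.22211060·0.22028887) = 41.900015
y = r_b·(sin φ − φ·cos φ) = 40.903477·(0.22028887 − 0.22211060·0.97543468) = 0.148663

x=41.900015 y=0.148663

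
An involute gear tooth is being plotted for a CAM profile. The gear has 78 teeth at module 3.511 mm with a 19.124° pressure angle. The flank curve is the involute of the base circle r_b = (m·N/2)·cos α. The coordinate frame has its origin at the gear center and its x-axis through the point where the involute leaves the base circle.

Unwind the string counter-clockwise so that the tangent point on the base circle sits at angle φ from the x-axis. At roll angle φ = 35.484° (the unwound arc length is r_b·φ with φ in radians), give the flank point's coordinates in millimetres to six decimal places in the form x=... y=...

x=151.853580 y=9.855977

pitch radius r_p = m·N/2 = 3.511·78/2 = 136.929000
base radius r_b = r_p·cos α = 136.929000·cos 19.124° = 129.372130
roll angle φ = 35.484° = 0.61931263 rad
x = r_b·(cos φ + φ·sin φ) = 129.372130·(0.81427765 + 0.61931263·0.58047559) = 151.853580
y = r_b·(sin φ − φ·cos φ) = 129.372130·(0.58047559 − 0.61931263·0.81427765) = 9.855977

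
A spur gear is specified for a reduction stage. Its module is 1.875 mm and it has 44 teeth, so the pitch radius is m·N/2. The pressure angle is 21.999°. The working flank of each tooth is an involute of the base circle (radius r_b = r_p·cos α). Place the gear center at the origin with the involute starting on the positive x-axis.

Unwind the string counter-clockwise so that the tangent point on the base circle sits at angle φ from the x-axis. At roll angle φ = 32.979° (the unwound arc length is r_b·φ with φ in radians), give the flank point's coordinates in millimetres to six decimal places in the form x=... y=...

x=44.067091 y=2.351576

pitch radius r_p = m·N/2 = 1.875·44/2 = 41.250000
base radius r_b = r_p·cos α = 41.250000·cos 21.999° = 38.246604
roll angle φ = 32.979° = 0.57559213 rad
x = r_b·(cos φ + φ·sin φ) = 38.246604·(0.83887013 + 0.57559213·0.54433161) = 44.067091
y = r_b·(sin φ − φ·cos φ) = 38.246604·(0.54433161 − 0.57559213·0.83887013) = 2.351576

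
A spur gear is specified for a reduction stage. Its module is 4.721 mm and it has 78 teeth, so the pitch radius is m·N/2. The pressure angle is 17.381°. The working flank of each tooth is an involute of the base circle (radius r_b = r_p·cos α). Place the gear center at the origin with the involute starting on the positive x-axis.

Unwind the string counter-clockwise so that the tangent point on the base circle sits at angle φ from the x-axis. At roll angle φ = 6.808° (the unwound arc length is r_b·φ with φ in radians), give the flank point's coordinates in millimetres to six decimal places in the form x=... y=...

x=176.948059 y=0.098120

pitch radius r_p = m·N/2 = 4.721·78/2 = 184.119000
base radius r_b = r_p·cos α = 184.119000·cos 17.381° = 175.712024
roll angle φ = 6.808° = 0.11882202 rad
x = r_b·(cos φ + φ·sin φ) = 175.712024·(0.99294897 + 0.11882202·0.11854261) = 176.948059
y = r_b·(sin φ − φ·cos φ) = 175.712024·(0.11854261 − 0.11882202·0.99294897) = 0.098120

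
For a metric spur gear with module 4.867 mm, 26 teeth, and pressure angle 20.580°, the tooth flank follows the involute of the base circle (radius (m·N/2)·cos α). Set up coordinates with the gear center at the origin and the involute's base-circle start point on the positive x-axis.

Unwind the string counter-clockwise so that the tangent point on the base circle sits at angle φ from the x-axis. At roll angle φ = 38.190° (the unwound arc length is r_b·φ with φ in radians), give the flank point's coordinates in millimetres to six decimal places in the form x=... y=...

pitch radius r_p = m·N/2 = 4.867·26/2 = 63.271000
base radius r_b = r_p·cos α = 63.271000·cos 20.580° = 59.233190
roll angle φ = 38.190° = 0.66654124 rad
x = r_b·(cos φ + φ·sin φ) = 59.233190·(0.78596481 + 0.66654124·0.61827123) = 70.965395
y = r_b·(sin φ − φ·cos φ) = 59.233190·(0.61827123 − 0.66654124·0.78596481) = 5.591214

x=70.965395 y=5.591214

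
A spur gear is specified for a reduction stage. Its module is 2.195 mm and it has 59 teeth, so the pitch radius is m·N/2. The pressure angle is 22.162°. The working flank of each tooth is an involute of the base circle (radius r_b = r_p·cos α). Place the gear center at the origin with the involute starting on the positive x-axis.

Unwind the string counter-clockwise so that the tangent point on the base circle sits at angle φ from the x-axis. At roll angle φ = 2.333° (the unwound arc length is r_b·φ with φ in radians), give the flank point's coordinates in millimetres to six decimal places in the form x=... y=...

x=60.018342 y=0.001349

pitch radius r_p = m·N/2 = 2.195·59/2 = 64.752500
base radius r_b = r_p·cos α = 64.752500·cos 22.162° = 59.968648
roll angle φ = 2.333° = 0.04071853 rad
x = r_b·(cos φ + φ·sin φ) = 59.968648·(0.99917112 + 0.04071853·0.04070728) = 60.018342
y = r_b·(sin φ − φ·cos φ) = 59.968648·(0.04070728 − 0.04071853·0.99917112) = 0.001349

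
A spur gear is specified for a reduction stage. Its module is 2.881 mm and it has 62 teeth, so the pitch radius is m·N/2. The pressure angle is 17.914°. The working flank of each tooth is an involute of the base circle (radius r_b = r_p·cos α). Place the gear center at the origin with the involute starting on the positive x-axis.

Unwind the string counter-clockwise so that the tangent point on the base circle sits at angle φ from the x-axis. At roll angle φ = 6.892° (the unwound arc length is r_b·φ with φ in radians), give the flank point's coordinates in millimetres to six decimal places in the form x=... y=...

pitch radius r_p = m·N/2 = 2.881·62/2 = 89.311000
base radius r_b = r_p·cos α = 89.311000·cos 17.914° = 84.981138
roll angle φ = 6.892° = 0.12028809 rad
x = r_b·(cos φ + φ·sin φ) = 84.981138·(0.99277411 + 0.12028809·0.11999822) = 85.593721
y = r_b·(sin φ − φ·cos φ) = 84.981138·(0.11999822 − 0.12028809·0.99277411) = 0.049231

x=85.593721 y=0.049231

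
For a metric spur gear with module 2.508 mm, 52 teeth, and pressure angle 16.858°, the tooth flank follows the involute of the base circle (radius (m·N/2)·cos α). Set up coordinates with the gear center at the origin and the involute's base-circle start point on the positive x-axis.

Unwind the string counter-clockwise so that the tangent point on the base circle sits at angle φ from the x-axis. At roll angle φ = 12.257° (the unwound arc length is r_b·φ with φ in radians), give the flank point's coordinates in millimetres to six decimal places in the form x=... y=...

x=63.817449 y=0.202721

pitch radius r_p = m·N/2 = 2.508·52/2 = 65.208000
base radius r_b = r_p·cos α = 65.208000·cos 16.858° = 62.405779
roll angle φ = 12.257° = 0.21392501 rad
x = r_b·(cos φ + φ·sin φ) = 62.405779·(0.97720518 + 0.21392501·0.21229706) = 63.817449
y = r_b·(sin φ − φ·cos φ) = 62.405779·(0.21229706 − 0.21392501·0.97720518) = 0.202721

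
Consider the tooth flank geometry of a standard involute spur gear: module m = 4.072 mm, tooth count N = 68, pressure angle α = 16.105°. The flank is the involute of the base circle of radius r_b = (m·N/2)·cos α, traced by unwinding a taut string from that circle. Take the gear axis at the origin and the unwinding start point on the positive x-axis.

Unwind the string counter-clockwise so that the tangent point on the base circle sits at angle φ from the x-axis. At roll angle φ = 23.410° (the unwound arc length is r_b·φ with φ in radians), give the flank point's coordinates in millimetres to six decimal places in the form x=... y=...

pitch radius r_p = m·N/2 = 4.072·68/2 = 138.448000
base radius r_b = r_p·cos α = 138.448000·cos 16.105° = 133.014601
roll angle φ = 23.410° = 0.40858158 rad
x = r_b·(cos φ + φ·sin φ) = 133.014601·(0.91768530 + 0.40858158·0.39730806) = 143.658171
y = r_b·(sin φ − φ·cos φ) = 133.014601·(0.39730806 − 0.40858158·0.91768530) = 2.974041

x=143.658171 y=2.974041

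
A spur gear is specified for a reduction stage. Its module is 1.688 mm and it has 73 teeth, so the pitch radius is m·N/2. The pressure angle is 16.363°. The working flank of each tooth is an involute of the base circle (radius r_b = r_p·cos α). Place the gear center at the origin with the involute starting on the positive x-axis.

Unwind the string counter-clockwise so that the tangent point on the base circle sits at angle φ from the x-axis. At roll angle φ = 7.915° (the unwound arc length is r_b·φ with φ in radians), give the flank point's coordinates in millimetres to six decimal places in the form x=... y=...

pitch radius r_p = m·N/2 = 1.688·73/2 = 61.612000
base radius r_b = r_p·cos α = 61.612000·cos 16.363° = 59.116474
roll angle φ = 7.915° = 0.13814281 rad
x = r_b·(cos φ + φ·sin φ) = 59.116474·(0.99047345 + 0.13814281·0.13770386) = 59.677858
y = r_b·(sin φ − φ·cos φ) = 59.116474·(0.13770386 − 0.13814281·0.99047345) = 0.051849

x=59.677858 y=0.051849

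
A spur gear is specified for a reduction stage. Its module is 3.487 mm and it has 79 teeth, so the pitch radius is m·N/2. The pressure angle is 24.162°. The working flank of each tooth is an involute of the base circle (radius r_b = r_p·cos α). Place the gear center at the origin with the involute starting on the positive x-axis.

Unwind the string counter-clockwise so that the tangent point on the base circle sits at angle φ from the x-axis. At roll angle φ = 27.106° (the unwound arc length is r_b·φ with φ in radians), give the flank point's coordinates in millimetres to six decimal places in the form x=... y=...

x=138.955756 y=4.336968

pitch radius r_p = m·N/2 = 3.487·79/2 = 137.736500
base radius r_b = r_p·cos α = 137.736500·cos 24.162° = 125.669651
roll angle φ = 27.106° = 0.47308895 rad
x = r_b·(cos φ + φ·sin φ) = 125.669651·(0.89016510 + 0.47308895·0.45563813) = 138.955756
y = r_b·(sin φ − φ·cos φ) = 125.669651·(0.45563813 − 0.47308895·0.89016510) = 4.336968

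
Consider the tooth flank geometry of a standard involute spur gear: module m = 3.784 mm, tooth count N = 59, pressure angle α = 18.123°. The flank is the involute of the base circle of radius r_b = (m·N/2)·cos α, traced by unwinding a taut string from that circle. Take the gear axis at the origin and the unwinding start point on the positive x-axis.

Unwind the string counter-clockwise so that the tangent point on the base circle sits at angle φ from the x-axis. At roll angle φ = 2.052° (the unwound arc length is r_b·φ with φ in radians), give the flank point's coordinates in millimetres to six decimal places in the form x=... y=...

x=106.158257 y=0.001624

pitch radius r_p = m·N/2 = 3.784·59/2 = 111.628000
base radius r_b = r_p·cos α = 111.628000·cos 18.123° = 106.090240
roll angle φ = 2.052° = 0.03581416 rad
x = r_b·(cos φ + φ·sin φ) = 106.090240·(0.99935874 + 0.03581416·0.03580650) = 106.158257
y = r_b·(sin φ − φ·cos φ) = 106.090240·(0.03580650 − 0.03581416·0.99935874) = 0.001624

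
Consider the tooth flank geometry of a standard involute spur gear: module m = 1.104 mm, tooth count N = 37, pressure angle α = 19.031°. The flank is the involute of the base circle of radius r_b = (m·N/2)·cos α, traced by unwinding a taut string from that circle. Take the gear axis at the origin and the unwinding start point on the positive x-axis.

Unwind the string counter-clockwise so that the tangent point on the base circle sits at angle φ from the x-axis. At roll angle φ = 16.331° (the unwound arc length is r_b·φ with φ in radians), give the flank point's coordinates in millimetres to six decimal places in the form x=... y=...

x=20.076110 y=0.147825

pitch radius r_p = m·N/2 = 1.104·37/2 = 20.424000
base radius r_b = r_p·cos α = 20.424000·cos 19.031° = 19.307671
roll angle φ = 16.331° = 0.28502972 rad
x = r_b·(cos φ + φ·sin φ) = 19.307671·(0.95965330 + 0.28502972·0.28118597) = 20.076110
y = r_b·(sin φ − φ·cos φ) = 19.307671·(0.28118597 − 0.28502972·0.95965330) = 0.147825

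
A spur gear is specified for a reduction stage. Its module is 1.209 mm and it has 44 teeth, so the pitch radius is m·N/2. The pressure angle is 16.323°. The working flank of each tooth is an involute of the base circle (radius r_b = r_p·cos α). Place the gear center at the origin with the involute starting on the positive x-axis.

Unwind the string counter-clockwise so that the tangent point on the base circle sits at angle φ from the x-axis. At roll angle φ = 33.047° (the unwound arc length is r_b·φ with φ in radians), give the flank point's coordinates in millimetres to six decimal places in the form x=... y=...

x=29.425151 y=1.578959

pitch radius r_p = m·N/2 = 1.209·44/2 = 26.598000
base radius r_b = r_p·cos α = 26.598000·cos 16.323° = 25.525902
roll angle φ = 33.047° = 0.57677896 rad
x = r_b·(cos φ + φ·sin φ) = 25.525902·(0.83822352 + 0.57677896·0.54532682) = 29.425151
y = r_b·(sin φ − φ·cos φ) = 25.525902·(0.54532682 − 0.57677896·0.83822352) = 1.578959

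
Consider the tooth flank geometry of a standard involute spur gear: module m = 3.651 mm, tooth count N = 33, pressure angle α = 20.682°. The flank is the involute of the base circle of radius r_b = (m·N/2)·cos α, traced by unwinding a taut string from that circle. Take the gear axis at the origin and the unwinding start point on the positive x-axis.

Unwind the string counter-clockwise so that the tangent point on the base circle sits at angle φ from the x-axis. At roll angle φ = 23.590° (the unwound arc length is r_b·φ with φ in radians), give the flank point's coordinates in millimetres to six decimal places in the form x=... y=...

x=60.935592 y=1.289080

pitch radius r_p = m·N/2 = 3.651·33/2 = 60.241500
base radius r_b = r_p·cos α = 60.241500·cos 20.682° = 56.359238
roll angle φ = 23.590° = 0.41172317 rad
x = r_b·(cos φ + φ·sin φ) = 56.359238·(0.91643259 + 0.41172317·0.40018909) = 60.935592
y = r_b·(sin φ − φ·cos φ) = 56.359238·(0.40018909 − 0.41172317·0.91643259) = 1.289080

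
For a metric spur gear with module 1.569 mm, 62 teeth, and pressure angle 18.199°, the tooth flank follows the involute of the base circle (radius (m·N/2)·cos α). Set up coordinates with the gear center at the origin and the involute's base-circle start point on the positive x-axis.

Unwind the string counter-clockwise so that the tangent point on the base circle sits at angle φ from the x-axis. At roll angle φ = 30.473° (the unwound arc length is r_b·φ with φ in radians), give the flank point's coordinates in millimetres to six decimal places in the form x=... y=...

x=52.286135 y=2.252265

pitch radius r_p = m·N/2 = 1.569·62/2 = 48.639000
base radius r_b = r_p·cos α = 48.639000·cos 18.199° = 46.205956
roll angle φ = 30.473° = 0.53185418 rad
x = r_b·(cos φ + φ·sin φ) = 46.205956·(0.86186824 + 0.53185418·0.50713227) = 52.286135
y = r_b·(sin φ − φ·cos φ) = 46.205956·(0.50713227 − 0.53185418·0.86186824) = 2.252265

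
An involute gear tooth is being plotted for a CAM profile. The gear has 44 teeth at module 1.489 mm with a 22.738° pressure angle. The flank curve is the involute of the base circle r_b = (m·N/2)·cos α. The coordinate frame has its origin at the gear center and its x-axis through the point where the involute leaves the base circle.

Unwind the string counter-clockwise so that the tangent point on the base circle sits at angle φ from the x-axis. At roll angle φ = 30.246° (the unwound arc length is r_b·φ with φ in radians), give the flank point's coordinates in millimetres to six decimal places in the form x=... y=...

x=34.132956 y=1.440604

pitch radius r_p = m·N/2 = 1.489·44/2 = 32.758000
base radius r_b = r_p·cos α = 32.758000·cos 22.738° = 30.212112
roll angle φ = 30.246° = 0.52789229 rad
x = r_b·(cos φ + φ·sin φ) = 30.212112·(0.86387067 + 0.52789229·0.50371367) = 34.132956
y = r_b·(sin φ − φ·cos φ) = 30.212112·(0.50371367 − 0.52789229·0.86387067) = 1.440604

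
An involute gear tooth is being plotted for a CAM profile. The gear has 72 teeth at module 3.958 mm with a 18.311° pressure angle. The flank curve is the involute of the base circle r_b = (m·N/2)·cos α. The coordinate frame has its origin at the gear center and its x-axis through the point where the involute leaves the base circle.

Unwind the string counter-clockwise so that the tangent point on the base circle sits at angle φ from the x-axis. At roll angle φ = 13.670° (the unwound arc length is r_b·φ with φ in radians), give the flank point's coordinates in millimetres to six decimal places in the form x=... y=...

pitch radius r_p = m·N/2 = 3.958·72/2 = 142.488000
base radius r_b = r_p·cos α = 142.488000·cos 18.311° = 135.273145
roll angle φ = 13.670° = 0.23858651 rad
x = r_b·(cos φ + φ·sin φ) = 135.273145·(0.97167299 + 0.23858651·0.23632941) = 139.068640
y = r_b·(sin φ − φ·cos φ) = 135.273145·(0.23632941 − 0.23858651·0.97167299) = 0.608911

x=139.068640 y=0.608911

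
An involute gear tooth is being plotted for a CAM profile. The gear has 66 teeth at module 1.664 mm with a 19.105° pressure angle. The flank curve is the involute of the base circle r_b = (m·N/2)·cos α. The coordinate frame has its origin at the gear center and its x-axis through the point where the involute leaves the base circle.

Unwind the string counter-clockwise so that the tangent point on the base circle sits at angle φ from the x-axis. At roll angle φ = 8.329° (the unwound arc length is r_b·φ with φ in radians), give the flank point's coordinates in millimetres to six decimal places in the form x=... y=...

pitch radius r_p = m·N/2 = 1.664·66/2 = 54.912000
base radius r_b = r_p·cos α = 54.912000·cos 19.105° = 51.887466
roll angle φ = 8.329° = 0.14536847 rad
x = r_b·(cos φ + φ·sin φ) = 51.887466·(0.98945260 + 0.14536847·0.14485703) = 52.432816
y = r_b·(sin φ − φ·cos φ) = 51.887466·(0.14485703 − 0.14536847·0.98945260) = 0.053019

x=52.432816 y=0.053019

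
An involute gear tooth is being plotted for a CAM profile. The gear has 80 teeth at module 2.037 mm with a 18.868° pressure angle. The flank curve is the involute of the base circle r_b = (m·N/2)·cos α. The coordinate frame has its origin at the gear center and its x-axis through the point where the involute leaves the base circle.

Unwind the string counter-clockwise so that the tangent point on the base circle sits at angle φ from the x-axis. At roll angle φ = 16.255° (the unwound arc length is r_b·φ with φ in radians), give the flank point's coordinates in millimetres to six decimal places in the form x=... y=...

x=80.142472 y=0.582152

pitch radius r_p = m·N/2 = 2.037·80/2 = 81.480000
base radius r_b = r_p·cos α = 81.480000·cos 18.868° = 77.101764
roll angle φ = 16.255° = 0.28370327 rad
x = r_b·(cos φ + φ·sin φ) = 77.101764·(0.96002543 + 0.28370327·0.27991279) = 80.142472
y = r_b·(sin φ − φ·cos φ) = 77.101764·(0.27991279 − 0.28370327·0.96002543) = 0.582152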